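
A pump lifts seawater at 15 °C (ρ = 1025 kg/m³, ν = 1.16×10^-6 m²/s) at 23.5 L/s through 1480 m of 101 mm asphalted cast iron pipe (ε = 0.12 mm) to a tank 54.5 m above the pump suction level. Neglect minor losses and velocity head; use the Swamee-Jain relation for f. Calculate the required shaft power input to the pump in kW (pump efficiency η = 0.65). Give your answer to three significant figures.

P_shaft ≈ 70.4 kW

V = 4Q/(πD²) = 2.933 m/s; Re = 2.55×10^5; ε/D = 0.00119; f = 0.02164
h_f = f(L/D)V²/2g = 139.1 m
Total head H = z + h_f = 54.5 + 139.1 = 193.6 m
P_hyd = ρgQH = 1025·9.81·0.0235·193.6 = 45.74 kW
P_shaft = P_hyd/η = 45.74/0.65 = 70.36 kW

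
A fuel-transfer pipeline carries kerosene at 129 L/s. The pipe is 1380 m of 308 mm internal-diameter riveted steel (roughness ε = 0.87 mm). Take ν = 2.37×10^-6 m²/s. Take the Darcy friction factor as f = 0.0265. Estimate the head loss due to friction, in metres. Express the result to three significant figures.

V = 4Q/(πD²) = 4·0.129/(π·0.308²) = 1.731 m/s
h_f = f(L/D)V²/(2g) = 0.02650·(1380/0.308)·1.731²/(2·9.81) = 18.14 m

h_f ≈ 18.1 m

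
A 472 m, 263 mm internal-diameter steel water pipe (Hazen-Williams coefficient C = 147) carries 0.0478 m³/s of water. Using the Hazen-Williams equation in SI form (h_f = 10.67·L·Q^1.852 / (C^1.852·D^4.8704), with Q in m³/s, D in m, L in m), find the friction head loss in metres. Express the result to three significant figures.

h_f = 10.67·472·0.0478^1.852 / (147^1.852·0.263^4.8704) = 1.168 m

h_f ≈ 1.17 m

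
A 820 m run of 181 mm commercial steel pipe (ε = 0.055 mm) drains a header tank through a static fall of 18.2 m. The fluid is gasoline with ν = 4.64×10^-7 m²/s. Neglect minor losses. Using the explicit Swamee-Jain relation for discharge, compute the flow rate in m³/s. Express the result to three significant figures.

Q ≈ 0.0575 m³/s

Swamee-Jain (Type II): Q = -0.965·√(gD⁵h_f/L)·ln[ε/(3.7D) + √(3.17ν²L/(gD³h_f))]
√(gD⁵h_f/L) = √(9.81·0.181⁵·18.2/820) = 0.006504
ε/(3.7D) = 8.21×10^-5; √(3.17ν²L/(gD³h_f)) = 2.30×10^-5
Q = -0.965·0.006504·ln(1.051×10^-4) = 0.05749 m³/s
Check: V = 2.23 m/s, Re = 8.72×10^5, f = 0.01589, h_f = 18.3 m ≈ 18.2 m ✓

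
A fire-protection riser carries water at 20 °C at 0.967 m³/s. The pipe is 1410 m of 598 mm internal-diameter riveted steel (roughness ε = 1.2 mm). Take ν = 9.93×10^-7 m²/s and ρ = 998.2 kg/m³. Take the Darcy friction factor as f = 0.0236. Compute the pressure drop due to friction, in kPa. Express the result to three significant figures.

Δp ≈ 329 kPa

V = 4Q/(πD²) = 4·0.967/(π·0.598²) = 3.443 m/s
h_f = f(L/D)V²/(2g) = 0.02360·(1410/0.598)·3.443²/(2·9.81) = 33.62 m
Δp = ρg·h_f = 998.2·9.81·33.62 = 329.2 kPa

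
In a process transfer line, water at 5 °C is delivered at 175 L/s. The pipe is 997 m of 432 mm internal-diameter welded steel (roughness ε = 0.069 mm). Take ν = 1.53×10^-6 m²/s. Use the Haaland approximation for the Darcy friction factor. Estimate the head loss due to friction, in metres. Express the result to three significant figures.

h_f ≈ 2.60 m

V = 4Q/(πD²) = 4·0.175/(π·0.432²) = 1.194 m/s
Re = VD/ν = 1.194·0.432/1.53×10^-6 = 3.37×10^5 → turbulent
ε/D = 0.069/432 = 1.60×10^-4
Haaland: f = 0.01552
h_f = f(L/D)V²/(2g) = 0.01552·(997/0.432)·1.194²/(2·9.81) = 2.603 m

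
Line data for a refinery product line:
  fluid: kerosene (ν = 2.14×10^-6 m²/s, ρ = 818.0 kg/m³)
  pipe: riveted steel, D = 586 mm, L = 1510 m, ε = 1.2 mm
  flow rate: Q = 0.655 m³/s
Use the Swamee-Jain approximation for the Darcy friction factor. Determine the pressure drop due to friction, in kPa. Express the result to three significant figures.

Δp ≈ 149 kPa

V = 4Q/(πD²) = 4·0.655/(π·0.586²) = 2.429 m/s
Re = VD/ν = 2.429·0.586/2.14×10^-6 = 6.65×10^5 → turbulent
ε/D = 1.2/586 = 0.00205
Swamee-Jain: f = 0.02394
h_f = f(L/D)V²/(2g) = 0.02394·(1510/0.586)·2.429²/(2·9.81) = 18.54 m
Δp = ρg·h_f = 818.0·9.81·18.54 = 148.8 kPa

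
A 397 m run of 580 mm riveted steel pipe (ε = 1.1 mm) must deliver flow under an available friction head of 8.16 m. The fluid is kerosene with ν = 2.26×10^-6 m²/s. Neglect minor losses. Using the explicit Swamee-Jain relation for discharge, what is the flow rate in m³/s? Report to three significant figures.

Q ≈ 0.837 m³/s

Swamee-Jain (Type II): Q = -0.965·√(gD⁵h_f/L)·ln[ε/(3.7D) + √(3.17ν²L/(gD³h_f))]
√(gD⁵h_f/L) = √(9.81·0.580⁵·8.16/397) = 0.1150
ε/(3.7D) = 5.13×10^-4; √(3.17ν²L/(gD³h_f)) = 2.03×10^-5
Q = -0.965·0.1150·ln(5.329×10^-4) = 0.8367 m³/s
Check: V = 3.17 m/s, Re = 8.13×10^5, f = 0.02342, h_f = 8.19 m ≈ 8.16 m ✓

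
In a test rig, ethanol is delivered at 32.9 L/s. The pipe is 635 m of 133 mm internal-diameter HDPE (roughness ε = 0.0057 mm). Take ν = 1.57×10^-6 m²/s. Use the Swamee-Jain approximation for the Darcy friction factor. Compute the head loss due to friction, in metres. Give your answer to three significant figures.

h_f ≈ 21.7 m

V = 4Q/(πD²) = 4·0.0329/(π·0.133²) = 2.368 m/s
Re = VD/ν = 2.368·0.133/1.57×10^-6 = 2.01×10^5 → turbulent
ε/D = 0.0057/133 = 4.29×10^-5
Swamee-Jain: f = 0.01591
h_f = f(L/D)V²/(2g) = 0.01591·(635/0.133)·2.368²/(2·9.81) = 21.71 m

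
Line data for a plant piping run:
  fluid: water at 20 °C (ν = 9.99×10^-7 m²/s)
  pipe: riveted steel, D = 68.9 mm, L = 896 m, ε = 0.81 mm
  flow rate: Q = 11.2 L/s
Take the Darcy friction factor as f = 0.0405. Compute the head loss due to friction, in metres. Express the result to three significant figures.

h_f ≈ 242 m

V = 4Q/(πD²) = 4·0.0112/(π·0.0689²) = 3.004 m/s
h_f = f(L/D)V²/(2g) = 0.04050·(896/0.0689)·3.004²/(2·9.81) = 242.2 m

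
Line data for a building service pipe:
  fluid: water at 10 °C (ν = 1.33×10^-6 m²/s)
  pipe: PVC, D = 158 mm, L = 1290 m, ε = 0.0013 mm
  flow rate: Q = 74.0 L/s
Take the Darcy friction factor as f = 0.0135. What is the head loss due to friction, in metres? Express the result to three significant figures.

h_f ≈ 80.0 m

V = 4Q/(πD²) = 4·0.0740/(π·0.158²) = 3.774 m/s
h_f = f(L/D)V²/(2g) = 0.01350·(1290/0.158)·3.774²/(2·9.81) = 80.02 m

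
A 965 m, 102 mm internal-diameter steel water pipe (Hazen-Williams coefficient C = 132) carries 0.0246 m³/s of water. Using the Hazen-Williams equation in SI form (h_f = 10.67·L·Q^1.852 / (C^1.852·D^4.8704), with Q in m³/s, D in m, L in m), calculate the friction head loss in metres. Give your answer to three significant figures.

h_f ≈ 85.9 m

h_f = 10.67·965·0.0246^1.852 / (132^1.852·0.102^4.8704) = 85.88 m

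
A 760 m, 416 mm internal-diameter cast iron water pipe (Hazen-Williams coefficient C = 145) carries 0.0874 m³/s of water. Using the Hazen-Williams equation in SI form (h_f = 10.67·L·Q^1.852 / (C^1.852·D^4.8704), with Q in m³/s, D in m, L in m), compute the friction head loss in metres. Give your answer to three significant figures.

h_f ≈ 0.632 m

h_f = 10.67·760·0.0874^1.852 / (145^1.852·0.416^4.8704) = 0.6324 m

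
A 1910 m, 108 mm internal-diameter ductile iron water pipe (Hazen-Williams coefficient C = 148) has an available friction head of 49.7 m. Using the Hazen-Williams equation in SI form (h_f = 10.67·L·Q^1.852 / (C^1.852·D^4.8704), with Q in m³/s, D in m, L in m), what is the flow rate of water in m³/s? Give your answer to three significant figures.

Q ≈ 0.0165 m³/s

Rearranging: Q = [h_f·C^1.852·D^4.8704 / (10.67·L)]^(1/1.852)
Q = [49.7·148^1.852·0.108^4.8704 / (10.67·1910)]^0.540 = 0.01650 m³/s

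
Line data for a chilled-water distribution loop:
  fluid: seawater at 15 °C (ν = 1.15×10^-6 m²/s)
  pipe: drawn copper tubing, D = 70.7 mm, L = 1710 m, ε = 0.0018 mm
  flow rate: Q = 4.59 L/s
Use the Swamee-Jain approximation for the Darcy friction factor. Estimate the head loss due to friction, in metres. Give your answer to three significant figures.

V = 4Q/(πD²) = 4·0.00459/(π·0.0707²) = 1.169 m/s
Re = VD/ν = 1.169·0.0707/1.15×10^-6 = 7.19×10^4 → turbulent
ε/D = 0.0018/70.7 = 2.55×10^-5
Swamee-Jain: f = 0.01929
h_f = f(L/D)V²/(2g) = 0.01929·(1710/0.0707)·1.169²/(2·9.81) = 32.51 m

h_f ≈ 32.5 m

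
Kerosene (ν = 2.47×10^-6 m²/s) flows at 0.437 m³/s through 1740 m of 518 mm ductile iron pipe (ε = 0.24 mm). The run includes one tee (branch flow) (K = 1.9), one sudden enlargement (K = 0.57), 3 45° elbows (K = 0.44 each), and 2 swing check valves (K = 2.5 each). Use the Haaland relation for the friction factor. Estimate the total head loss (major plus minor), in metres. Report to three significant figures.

H_L ≈ 14.8 m

V = 4Q/(πD²) = 2.074 m/s; V²/2g = 0.2192 m
Re = 4.35×10^5, ε/D = 4.63×10^-4 → f = 0.01746 (Haaland)
Major: h_f = f(L/D)·V²/2g = 0.01746·3359·0.2192 = 12.85 m
Minor: ΣK = 8.79; h_m = ΣK·V²/2g = 1.926 m
Total H_L = 12.85 + 1.926 = 14.78 m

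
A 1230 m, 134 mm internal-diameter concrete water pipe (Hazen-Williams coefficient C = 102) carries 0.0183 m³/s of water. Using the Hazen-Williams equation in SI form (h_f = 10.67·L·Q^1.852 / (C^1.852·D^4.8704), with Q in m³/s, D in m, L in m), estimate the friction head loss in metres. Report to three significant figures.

h_f ≈ 27.0 m

h_f = 10.67·1230·0.0183^1.852 / (102^1.852·0.134^4.8704) = 27.01 m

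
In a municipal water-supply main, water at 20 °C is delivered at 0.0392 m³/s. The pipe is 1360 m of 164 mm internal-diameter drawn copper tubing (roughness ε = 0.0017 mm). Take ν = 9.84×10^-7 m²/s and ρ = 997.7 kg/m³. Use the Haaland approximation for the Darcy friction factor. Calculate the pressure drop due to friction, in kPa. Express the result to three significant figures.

Δp ≈ 204 kPa

V = 4Q/(πD²) = 4·0.0392/(π·0.164²) = 1.856 m/s
Re = VD/ν = 1.856·0.164/9.84×10^-7 = 3.09×10^5 → turbulent
ε/D = 0.0017/164 = 1.04×10^-5
Haaland: f = 0.01435
h_f = f(L/D)V²/(2g) = 0.01435·(1360/0.164)·1.856²/(2·9.81) = 20.88 m
Δp = ρg·h_f = 997.7·9.81·20.88 = 204.4 kPa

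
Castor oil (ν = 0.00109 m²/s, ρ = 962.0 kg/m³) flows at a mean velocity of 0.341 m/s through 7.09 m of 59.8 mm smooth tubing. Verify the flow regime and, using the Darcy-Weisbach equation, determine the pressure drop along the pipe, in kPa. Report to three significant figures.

Δp ≈ 22.7 kPa

Re = VD/ν = 0.341·0.05980/0.00109 = 18.7 → laminar (Re < 2300)
f = 64/Re = 3.421
h_f = f(L/D)V²/(2g) = 3.421·(7.09/0.05980)·0.341²/(2·9.81) = 2.404 m
Δp = ρg·h_f = 962.0·9.81·2.404 = 22.69 kPa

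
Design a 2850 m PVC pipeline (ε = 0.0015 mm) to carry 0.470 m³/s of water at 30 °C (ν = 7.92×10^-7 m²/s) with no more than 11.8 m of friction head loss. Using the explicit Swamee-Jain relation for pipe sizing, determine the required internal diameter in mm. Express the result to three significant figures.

D ≈ 552 mm

Swamee-Jain (Type III): D = 0.66·[ε^1.25·(LQ²/(gh_f))^4.75 + ν·Q^9.4·(L/(gh_f))^5.2]^0.04
LQ²/(gh_f) = 5.439; L/(gh_f) = 24.62
Term 1 = ε^1.25·(…)^4.75 = 1.64×10^-4; Term 2 = ν·Q^9.4·(…)^5.2 = 0.0113
D = 0.66·(1.64×10^-4 + 0.0113)^0.04 = 0.5519 m = 552 mm
Check: V = 1.96 m/s, Re = 1.37×10^6, f = 0.01110, h_f = 11.3 m ≈ 11.8 m ✓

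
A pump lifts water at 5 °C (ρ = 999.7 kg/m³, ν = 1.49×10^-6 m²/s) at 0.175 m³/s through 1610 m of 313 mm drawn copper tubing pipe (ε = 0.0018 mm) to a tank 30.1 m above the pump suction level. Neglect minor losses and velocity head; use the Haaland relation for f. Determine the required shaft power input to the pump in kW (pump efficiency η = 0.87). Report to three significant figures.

P_shaft ≈ 94.8 kW

V = 4Q/(πD²) = 2.274 m/s; Re = 4.78×10^5; ε/D = 5.75×10^-6; f = 0.01323
h_f = f(L/D)V²/2g = 17.94 m
Total head H = z + h_f = 30.1 + 17.94 = 48.04 m
P_hyd = ρgQH = 999.7·9.81·0.175·48.04 = 82.45 kW
P_shaft = P_hyd/η = 82.45/0.87 = 94.77 kW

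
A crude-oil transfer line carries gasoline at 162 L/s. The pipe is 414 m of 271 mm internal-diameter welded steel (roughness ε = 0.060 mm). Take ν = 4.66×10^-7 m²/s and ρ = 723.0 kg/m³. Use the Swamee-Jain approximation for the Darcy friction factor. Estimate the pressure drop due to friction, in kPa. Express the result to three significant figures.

Δp ≈ 63.9 kPa

V = 4Q/(πD²) = 4·0.162/(π·0.271²) = 2.809 m/s
Re = VD/ν = 2.809·0.271/4.66×10^-7 = 1.63×10^6 → turbulent
ε/D = 0.060/271 = 2.21×10^-4
Swamee-Jain: f = 0.01467
h_f = f(L/D)V²/(2g) = 0.01467·(414/0.271)·2.809²/(2·9.81) = 9.012 m
Δp = ρg·h_f = 723.0·9.81·9.012 = 63.92 kPa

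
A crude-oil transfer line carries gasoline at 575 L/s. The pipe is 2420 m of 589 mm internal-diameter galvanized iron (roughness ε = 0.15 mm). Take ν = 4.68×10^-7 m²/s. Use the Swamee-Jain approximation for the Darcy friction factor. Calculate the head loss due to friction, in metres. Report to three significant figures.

h_f ≈ 13.8 m

V = 4Q/(πD²) = 4·0.575/(π·0.589²) = 2.110 m/s
Re = VD/ν = 2.110·0.589/4.68×10^-7 = 2.66×10^6 → turbulent
ε/D = 0.15/589 = 2.55×10^-4
Swamee-Jain: f = 0.01483
h_f = f(L/D)V²/(2g) = 0.01483·(2420/0.589)·2.110²/(2·9.81) = 13.83 m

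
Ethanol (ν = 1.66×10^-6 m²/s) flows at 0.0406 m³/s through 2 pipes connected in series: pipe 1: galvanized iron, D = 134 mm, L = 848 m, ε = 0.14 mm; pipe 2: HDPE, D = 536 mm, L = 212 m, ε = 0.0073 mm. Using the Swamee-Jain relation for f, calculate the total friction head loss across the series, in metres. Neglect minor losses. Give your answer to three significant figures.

H ≈ 56.7 m

Pipe 1: V = 2.879 m/s, Re = 2.32×10^5, ε/D = 0.00104, f = 0.02119, h_1 = f(L/D)V²/2g = 56.64 m
Pipe 2: V = 0.1799 m/s, Re = 5.81×10^4, ε/D = 1.36×10^-5, f = 0.02014, h_2 = f(L/D)V²/2g = 0.01314 m
Series → Q common, losses add: H = Σh = 56.66 m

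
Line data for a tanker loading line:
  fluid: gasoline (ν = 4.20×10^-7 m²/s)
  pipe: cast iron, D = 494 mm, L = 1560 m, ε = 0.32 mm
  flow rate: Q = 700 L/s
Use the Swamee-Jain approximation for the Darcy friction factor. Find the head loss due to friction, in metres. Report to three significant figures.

h_f ≈ 38.3 m

V = 4Q/(πD²) = 4·0.700/(π·0.494²) = 3.652 m/s
Re = VD/ν = 3.652·0.494/4.20×10^-7 = 4.30×10^6 → turbulent
ε/D = 0.32/494 = 6.48×10^-4
Swamee-Jain: f = 0.01786
h_f = f(L/D)V²/(2g) = 0.01786·(1560/0.494)·3.652²/(2·9.81) = 38.33 m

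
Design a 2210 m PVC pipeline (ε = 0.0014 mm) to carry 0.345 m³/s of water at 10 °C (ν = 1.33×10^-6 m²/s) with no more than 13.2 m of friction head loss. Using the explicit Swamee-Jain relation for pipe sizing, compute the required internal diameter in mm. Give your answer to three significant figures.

D ≈ 465 mm

Swamee-Jain (Type III): D = 0.66·[ε^1.25·(LQ²/(gh_f))^4.75 + ν·Q^9.4·(L/(gh_f))^5.2]^0.04
LQ²/(gh_f) = 2.031; L/(gh_f) = 17.07
Term 1 = ε^1.25·(…)^4.75 = 1.40×10^-6; Term 2 = ν·Q^9.4·(…)^5.2 = 1.54×10^-4
D = 0.66·(1.40×10^-6 + 1.54×10^-4)^0.04 = 0.4647 m = 465 mm
Check: V = 2.03 m/s, Re = 7.11×10^5, f = 0.01237, h_f = 12.4 m ≈ 13.2 m ✓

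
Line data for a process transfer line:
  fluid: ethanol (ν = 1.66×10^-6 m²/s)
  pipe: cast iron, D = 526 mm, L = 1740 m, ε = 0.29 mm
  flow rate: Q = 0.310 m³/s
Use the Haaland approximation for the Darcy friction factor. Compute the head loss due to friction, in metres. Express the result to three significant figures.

V = 4Q/(πD²) = 4·0.310/(π·0.526²) = 1.427 m/s
Re = VD/ν = 1.427·0.526/1.66×10^-6 = 4.52×10^5 → turbulent
ε/D = 0.29/526 = 5.51×10^-4
Haaland: f = 0.01797
h_f = f(L/D)V²/(2g) = 0.01797·(1740/0.526)·1.427²/(2·9.81) = 6.167 m

h_f ≈ 6.17 m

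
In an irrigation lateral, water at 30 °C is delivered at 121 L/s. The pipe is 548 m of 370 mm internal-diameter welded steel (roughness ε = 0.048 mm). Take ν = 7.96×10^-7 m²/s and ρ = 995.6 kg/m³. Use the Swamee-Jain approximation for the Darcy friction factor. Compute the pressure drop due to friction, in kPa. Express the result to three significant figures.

Δp ≈ 13.8 kPa

V = 4Q/(πD²) = 4·0.121/(π·0.370²) = 1.125 m/s
Re = VD/ν = 1.125·0.370/7.96×10^-7 = 5.23×10^5 → turbulent
ε/D = 0.048/370 = 1.30×10^-4
Swamee-Jain: f = 0.01473
h_f = f(L/D)V²/(2g) = 0.01473·(548/0.370)·1.125²/(2·9.81) = 1.409 m
Δp = ρg·h_f = 995.6·9.81·1.409 = 13.76 kPa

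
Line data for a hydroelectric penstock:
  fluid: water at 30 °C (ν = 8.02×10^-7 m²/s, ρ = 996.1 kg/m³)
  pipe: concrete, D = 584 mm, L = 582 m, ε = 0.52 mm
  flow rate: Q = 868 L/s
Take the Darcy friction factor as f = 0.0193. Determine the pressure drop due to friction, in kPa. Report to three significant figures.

Δp ≈ 101 kPa

V = 4Q/(πD²) = 4·0.868/(π·0.584²) = 3.240 m/s
h_f = f(L/D)V²/(2g) = 0.01930·(582/0.584)·3.240²/(2·9.81) = 10.29 m
Δp = ρg·h_f = 996.1·9.81·10.29 = 100.6 kPa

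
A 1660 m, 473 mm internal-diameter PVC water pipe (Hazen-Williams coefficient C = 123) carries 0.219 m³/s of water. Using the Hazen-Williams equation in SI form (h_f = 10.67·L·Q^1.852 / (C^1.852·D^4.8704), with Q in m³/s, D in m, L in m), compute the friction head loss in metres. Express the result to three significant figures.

h_f ≈ 5.49 m

h_f = 10.67·1660·0.219^1.852 / (123^1.852·0.473^4.8704) = 5.493 m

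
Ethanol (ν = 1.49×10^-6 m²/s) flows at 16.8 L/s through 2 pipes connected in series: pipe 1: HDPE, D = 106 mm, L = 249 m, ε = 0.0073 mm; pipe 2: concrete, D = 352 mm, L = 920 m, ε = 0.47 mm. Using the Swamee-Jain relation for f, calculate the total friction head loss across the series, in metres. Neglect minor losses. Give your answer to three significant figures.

H ≈ 7.60 m

Pipe 1: V = 1.904 m/s, Re = 1.35×10^5, ε/D = 6.89×10^-5, f = 0.01727, h_1 = f(L/D)V²/2g = 7.494 m
Pipe 2: V = 0.1726 m/s, Re = 4.08×10^4, ε/D = 0.00134, f = 0.02577, h_2 = f(L/D)V²/2g = 0.1023 m
Series → Q common, losses add: H = Σh = 7.596 m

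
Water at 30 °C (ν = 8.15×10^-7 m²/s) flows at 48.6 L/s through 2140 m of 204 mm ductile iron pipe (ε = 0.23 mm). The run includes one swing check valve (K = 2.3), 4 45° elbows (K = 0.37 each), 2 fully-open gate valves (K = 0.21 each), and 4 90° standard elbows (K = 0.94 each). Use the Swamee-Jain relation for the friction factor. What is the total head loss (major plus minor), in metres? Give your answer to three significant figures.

V = 4Q/(πD²) = 1.487 m/s; V²/2g = 0.1127 m
Re = 3.72×10^5, ε/D = 0.00113 → f = 0.02109 (Swamee-Jain)
Major: h_f = f(L/D)·V²/2g = 0.02109·10490·0.1127 = 24.93 m
Minor: ΣK = 7.96; h_m = ΣK·V²/2g = 0.8970 m
Total H_L = 24.93 + 0.8970 = 25.82 m

H_L ≈ 25.8 m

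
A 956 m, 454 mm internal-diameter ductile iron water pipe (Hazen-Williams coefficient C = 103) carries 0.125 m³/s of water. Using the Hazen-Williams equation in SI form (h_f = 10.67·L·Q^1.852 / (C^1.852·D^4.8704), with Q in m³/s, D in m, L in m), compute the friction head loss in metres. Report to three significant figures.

h_f = 10.67·956·0.125^1.852 / (103^1.852·0.454^4.8704) = 1.899 m

h_f ≈ 1.90 m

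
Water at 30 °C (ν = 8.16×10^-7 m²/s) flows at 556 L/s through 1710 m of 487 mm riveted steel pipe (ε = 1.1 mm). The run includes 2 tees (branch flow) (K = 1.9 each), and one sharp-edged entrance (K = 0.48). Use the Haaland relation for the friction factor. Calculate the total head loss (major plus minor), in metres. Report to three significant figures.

H_L ≈ 40.7 m

V = 4Q/(πD²) = 2.985 m/s; V²/2g = 0.4541 m
Re = 1.78×10^6, ε/D = 0.00226 → f = 0.02433 (Haaland)
Major: h_f = f(L/D)·V²/2g = 0.02433·3511·0.4541 = 38.79 m
Minor: ΣK = 4.28; h_m = ΣK·V²/2g = 1.944 m
Total H_L = 38.79 + 1.944 = 40.74 m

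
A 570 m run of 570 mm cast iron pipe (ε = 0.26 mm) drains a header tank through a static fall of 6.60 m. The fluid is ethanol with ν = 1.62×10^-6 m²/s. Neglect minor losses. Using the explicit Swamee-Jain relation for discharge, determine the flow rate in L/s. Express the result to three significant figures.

Q ≈ 706 L/s

Swamee-Jain (Type II): Q = -0.965·√(gD⁵h_f/L)·ln[ε/(3.7D) + √(3.17ν²L/(gD³h_f))]
√(gD⁵h_f/L) = √(9.81·0.570⁵·6.60/570) = 0.08267
ε/(3.7D) = 1.23×10^-4; √(3.17ν²L/(gD³h_f)) = 1.99×10^-5
Q = -0.965·0.08267·ln(1.432×10^-4) = 0.7062 m³/s
Check: V = 2.77 m/s, Re = 9.74×10^5, f = 0.01701, h_f = 6.64 m ≈ 6.60 m ✓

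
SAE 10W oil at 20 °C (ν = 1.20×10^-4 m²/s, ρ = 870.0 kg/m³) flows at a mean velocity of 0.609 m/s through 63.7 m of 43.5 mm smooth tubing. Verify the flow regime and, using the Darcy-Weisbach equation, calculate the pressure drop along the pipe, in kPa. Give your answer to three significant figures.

Δp ≈ 68.5 kPa

Re = VD/ν = 0.609·0.04350/1.20×10^-4 = 221 → laminar (Re < 2300)
f = 64/Re = 0.2899
h_f = f(L/D)V²/(2g) = 0.2899·(63.7/0.04350)·0.609²/(2·9.81) = 8.025 m
Δp = ρg·h_f = 870.0·9.81·8.025 = 68.49 kPa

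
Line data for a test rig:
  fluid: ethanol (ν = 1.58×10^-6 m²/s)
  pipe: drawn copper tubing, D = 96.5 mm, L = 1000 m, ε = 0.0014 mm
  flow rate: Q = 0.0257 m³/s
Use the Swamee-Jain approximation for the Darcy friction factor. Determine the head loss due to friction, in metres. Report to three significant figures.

h_f ≈ 101 m

V = 4Q/(πD²) = 4·0.0257/(π·0.0965²) = 3.514 m/s
Re = VD/ν = 3.514·0.0965/1.58×10^-6 = 2.15×10^5 → turbulent
ε/D = 0.0014/96.5 = 1.45×10^-5
Swamee-Jain: f = 0.01546
h_f = f(L/D)V²/(2g) = 0.01546·(1000/0.0965)·3.514²/(2·9.81) = 100.8 m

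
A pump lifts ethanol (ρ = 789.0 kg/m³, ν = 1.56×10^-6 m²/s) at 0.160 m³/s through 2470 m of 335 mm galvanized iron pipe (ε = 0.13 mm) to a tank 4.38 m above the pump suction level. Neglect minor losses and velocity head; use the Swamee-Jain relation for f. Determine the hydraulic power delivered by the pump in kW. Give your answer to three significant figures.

P_hyd ≈ 32.0 kW

V = 4Q/(πD²) = 1.815 m/s; Re = 3.90×10^5; ε/D = 3.88×10^-4; f = 0.01731
h_f = f(L/D)V²/2g = 21.43 m
Total head H = z + h_f = 4.38 + 21.43 = 25.81 m
P_hyd = ρgQH = 789.0·9.81·0.160·25.81 = 31.96 kW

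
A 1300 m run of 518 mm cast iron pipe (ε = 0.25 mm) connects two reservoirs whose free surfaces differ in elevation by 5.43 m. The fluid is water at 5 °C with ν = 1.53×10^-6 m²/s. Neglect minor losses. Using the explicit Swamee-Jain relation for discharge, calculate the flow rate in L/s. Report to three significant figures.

Q ≈ 328 L/s

Swamee-Jain (Type II): Q = -0.965·√(gD⁵h_f/L)·ln[ε/(3.7D) + √(3.17ν²L/(gD³h_f))]
√(gD⁵h_f/L) = √(9.81·0.518⁵·5.43/1300) = 0.03909
ε/(3.7D) = 1.30×10^-4; √(3.17ν²L/(gD³h_f)) = 3.61×10^-5
Q = -0.965·0.03909·ln(1.665×10^-4) = 0.3282 m³/s
Check: V = 1.56 m/s, Re = 5.27×10^5, f = 0.01762, h_f = 5.47 m ≈ 5.43 m ✓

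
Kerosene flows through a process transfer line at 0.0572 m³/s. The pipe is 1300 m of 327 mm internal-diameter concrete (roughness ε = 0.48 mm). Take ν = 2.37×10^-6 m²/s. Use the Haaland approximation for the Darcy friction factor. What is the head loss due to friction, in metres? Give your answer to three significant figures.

V = 4Q/(πD²) = 4·0.0572/(π·0.327²) = 0.6811 m/s
Re = VD/ν = 0.6811·0.327/2.37×10^-6 = 9.40×10^4 → turbulent
ε/D = 0.48/327 = 0.00147
Haaland: f = 0.02358
h_f = f(L/D)V²/(2g) = 0.02358·(1300/0.327)·0.6811²/(2·9.81) = 2.216 m

h_f ≈ 2.22 m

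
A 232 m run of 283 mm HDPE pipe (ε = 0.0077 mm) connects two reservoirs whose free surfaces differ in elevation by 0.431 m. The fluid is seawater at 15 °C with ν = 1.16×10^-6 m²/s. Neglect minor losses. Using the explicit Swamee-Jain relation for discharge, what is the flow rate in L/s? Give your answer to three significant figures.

Swamee-Jain (Type II): Q = -0.965·√(gD⁵h_f/L)·ln[ε/(3.7D) + √(3.17ν²L/(gD³h_f))]
√(gD⁵h_f/L) = √(9.81·0.283⁵·0.431/232) = 0.005752
ε/(3.7D) = 7.35×10^-6; √(3.17ν²L/(gD³h_f)) = 1.02×10^-4
Q = -0.965·0.005752·ln(1.090×10^-4) = 0.05064 m³/s
Check: V = 0.805 m/s, Re = 1.96×10^5, f = 0.01583, h_f = 0.429 m ≈ 0.431 m ✓

Q ≈ 50.6 L/s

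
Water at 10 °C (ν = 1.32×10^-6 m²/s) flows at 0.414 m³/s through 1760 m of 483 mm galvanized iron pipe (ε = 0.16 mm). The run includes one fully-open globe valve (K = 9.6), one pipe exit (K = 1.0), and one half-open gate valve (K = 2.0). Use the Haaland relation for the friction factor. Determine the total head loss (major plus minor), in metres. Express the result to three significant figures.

H_L ≈ 18.4 m

V = 4Q/(πD²) = 2.260 m/s; V²/2g = 0.2602 m
Re = 8.27×10^5, ε/D = 3.31×10^-4 → f = 0.01599 (Haaland)
Major: h_f = f(L/D)·V²/2g = 0.01599·3644·0.2602 = 15.16 m
Minor: ΣK = 12.6; h_m = ΣK·V²/2g = 3.279 m
Total H_L = 15.16 + 3.279 = 18.44 m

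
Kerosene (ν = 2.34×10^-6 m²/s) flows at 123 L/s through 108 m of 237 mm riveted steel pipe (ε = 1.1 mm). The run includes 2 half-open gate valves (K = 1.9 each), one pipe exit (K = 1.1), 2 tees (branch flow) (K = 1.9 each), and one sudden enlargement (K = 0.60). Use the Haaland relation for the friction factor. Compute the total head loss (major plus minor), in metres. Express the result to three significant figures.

V = 4Q/(πD²) = 2.788 m/s; V²/2g = 0.3962 m
Re = 2.82×10^5, ε/D = 0.00464 → f = 0.03008 (Haaland)
Major: h_f = f(L/D)·V²/2g = 0.03008·455.7·0.3962 = 5.430 m
Minor: ΣK = 9.30; h_m = ΣK·V²/2g = 3.685 m
Total H_L = 5.430 + 3.685 = 9.115 m

H_L ≈ 9.12 m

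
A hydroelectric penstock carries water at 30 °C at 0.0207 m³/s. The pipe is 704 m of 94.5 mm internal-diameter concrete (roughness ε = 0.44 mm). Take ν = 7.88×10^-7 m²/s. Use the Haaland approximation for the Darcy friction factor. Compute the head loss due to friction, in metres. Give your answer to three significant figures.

h_f ≈ 99.3 m

V = 4Q/(πD²) = 4·0.0207/(π·0.0945²) = 2.951 m/s
Re = VD/ν = 2.951·0.0945/7.88×10^-7 = 3.54×10^5 → turbulent
ε/D = 0.44/94.5 = 0.00466
Haaland: f = 0.03004
h_f = f(L/D)V²/(2g) = 0.03004·(704/0.0945)·2.951²/(2·9.81) = 99.35 m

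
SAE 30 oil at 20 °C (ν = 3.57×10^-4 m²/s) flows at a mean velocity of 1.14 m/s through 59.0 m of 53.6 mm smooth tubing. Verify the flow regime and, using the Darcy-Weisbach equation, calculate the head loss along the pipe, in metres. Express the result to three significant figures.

h_f ≈ 27.3 m

Re = VD/ν = 1.14·0.05360/3.57×10^-4 = 171 → laminar (Re < 2300)
f = 64/Re = 0.3739
h_f = f(L/D)V²/(2g) = 0.3739·(59.0/0.05360)·1.14²/(2·9.81) = 27.26 m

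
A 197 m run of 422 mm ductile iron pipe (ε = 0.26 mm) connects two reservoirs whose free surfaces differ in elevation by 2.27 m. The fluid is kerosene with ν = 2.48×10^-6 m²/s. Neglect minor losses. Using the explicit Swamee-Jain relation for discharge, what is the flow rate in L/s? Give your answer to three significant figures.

Q ≈ 317 L/s

Swamee-Jain (Type II): Q = -0.965·√(gD⁵h_f/L)·ln[ε/(3.7D) + √(3.17ν²L/(gD³h_f))]
√(gD⁵h_f/L) = √(9.81·0.422⁵·2.27/197) = 0.03890
ε/(3.7D) = 1.67×10^-4; √(3.17ν²L/(gD³h_f)) = 4.79×10^-5
Q = -0.965·0.03890·ln(2.144×10^-4) = 0.3171 m³/s
Check: V = 2.27 m/s, Re = 3.86×10^5, f = 0.01870, h_f = 2.29 m ≈ 2.27 m ✓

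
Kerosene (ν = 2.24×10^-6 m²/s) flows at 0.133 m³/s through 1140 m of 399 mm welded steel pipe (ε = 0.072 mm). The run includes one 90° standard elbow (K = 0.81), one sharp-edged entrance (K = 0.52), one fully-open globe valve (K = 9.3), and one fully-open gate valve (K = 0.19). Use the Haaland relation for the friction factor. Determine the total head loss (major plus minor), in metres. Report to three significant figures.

V = 4Q/(πD²) = 1.064 m/s; V²/2g = 0.05767 m
Re = 1.89×10^5, ε/D = 1.80×10^-4 → f = 0.01687 (Haaland)
Major: h_f = f(L/D)·V²/2g = 0.01687·2857·0.05767 = 2.779 m
Minor: ΣK = 10.8; h_m = ΣK·V²/2g = 0.6240 m
Total H_L = 2.779 + 0.6240 = 3.403 m

H_L ≈ 3.40 m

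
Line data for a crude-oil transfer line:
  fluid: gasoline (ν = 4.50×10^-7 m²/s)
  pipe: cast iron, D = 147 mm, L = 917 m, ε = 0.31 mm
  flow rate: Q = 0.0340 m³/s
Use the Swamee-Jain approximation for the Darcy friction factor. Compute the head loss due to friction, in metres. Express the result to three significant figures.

h_f ≈ 30.8 m

V = 4Q/(πD²) = 4·0.0340/(π·0.147²) = 2.003 m/s
Re = VD/ν = 2.003·0.147/4.50×10^-7 = 6.54×10^5 → turbulent
ε/D = 0.31/147 = 0.00211
Swamee-Jain: f = 0.02412
h_f = f(L/D)V²/(2g) = 0.02412·(917/0.147)·2.003²/(2·9.81) = 30.78 m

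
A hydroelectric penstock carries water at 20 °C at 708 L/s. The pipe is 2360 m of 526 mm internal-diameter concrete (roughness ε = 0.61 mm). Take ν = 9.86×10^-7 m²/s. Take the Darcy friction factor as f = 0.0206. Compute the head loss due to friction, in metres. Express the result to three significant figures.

V = 4Q/(πD²) = 4·0.708/(π·0.526²) = 3.258 m/s
h_f = f(L/D)V²/(2g) = 0.02060·(2360/0.526)·3.258²/(2·9.81) = 50.01 m

h_f ≈ 50.0 m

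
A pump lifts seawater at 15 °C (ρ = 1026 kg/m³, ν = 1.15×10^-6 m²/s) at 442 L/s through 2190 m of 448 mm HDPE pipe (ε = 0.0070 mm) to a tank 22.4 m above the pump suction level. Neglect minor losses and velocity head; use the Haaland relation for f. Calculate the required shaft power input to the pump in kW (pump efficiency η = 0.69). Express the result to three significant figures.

P_shaft ≈ 293 kW

V = 4Q/(πD²) = 2.804 m/s; Re = 1.09×10^6; ε/D = 1.56×10^-5; f = 0.01172
h_f = f(L/D)V²/2g = 22.97 m
Total head H = z + h_f = 22.4 + 22.97 = 45.37 m
P_hyd = ρgQH = 1026·9.81·0.442·45.37 = 201.8 kW
P_shaft = P_hyd/η = 201.8/0.69 = 292.5 kW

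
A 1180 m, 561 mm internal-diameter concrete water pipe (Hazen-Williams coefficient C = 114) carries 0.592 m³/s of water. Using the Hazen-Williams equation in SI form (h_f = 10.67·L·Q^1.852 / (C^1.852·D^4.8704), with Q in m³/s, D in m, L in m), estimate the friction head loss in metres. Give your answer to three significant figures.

h_f = 10.67·1180·0.592^1.852 / (114^1.852·0.561^4.8704) = 12.35 m

h_f ≈ 12.3 m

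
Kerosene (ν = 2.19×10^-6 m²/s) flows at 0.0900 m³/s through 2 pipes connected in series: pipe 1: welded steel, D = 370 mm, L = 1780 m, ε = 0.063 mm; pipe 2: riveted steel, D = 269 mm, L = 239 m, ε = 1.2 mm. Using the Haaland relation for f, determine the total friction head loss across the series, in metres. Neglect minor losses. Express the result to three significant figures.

H ≈ 6.41 m

Pipe 1: V = 0.8370 m/s, Re = 1.41×10^5, ε/D = 1.70×10^-4, f = 0.01756, h_1 = f(L/D)V²/2g = 3.016 m
Pipe 2: V = 1.584 m/s, Re = 1.95×10^5, ε/D = 0.00446, f = 0.02988, h_2 = f(L/D)V²/2g = 3.393 m
Series → Q common, losses add: H = Σh = 6.410 m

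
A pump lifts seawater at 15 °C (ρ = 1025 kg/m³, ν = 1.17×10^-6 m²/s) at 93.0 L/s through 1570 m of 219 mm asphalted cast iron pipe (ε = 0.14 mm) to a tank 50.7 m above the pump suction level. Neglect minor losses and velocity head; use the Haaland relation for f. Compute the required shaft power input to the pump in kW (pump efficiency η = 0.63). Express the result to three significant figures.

P_shaft ≈ 136 kW

V = 4Q/(πD²) = 2.469 m/s; Re = 4.62×10^5; ε/D = 6.39×10^-4; f = 0.01846
h_f = f(L/D)V²/2g = 41.12 m
Total head H = z + h_f = 50.7 + 41.12 = 91.82 m
P_hyd = ρgQH = 1025·9.81·0.0930·91.82 = 85.87 kW
P_shaft = P_hyd/η = 85.87/0.63 = 136.3 kW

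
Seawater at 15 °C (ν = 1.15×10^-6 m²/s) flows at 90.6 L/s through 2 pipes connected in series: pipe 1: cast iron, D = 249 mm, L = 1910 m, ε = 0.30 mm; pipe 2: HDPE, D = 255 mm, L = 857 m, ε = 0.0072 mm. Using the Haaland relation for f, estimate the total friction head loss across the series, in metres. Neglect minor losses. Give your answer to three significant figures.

Pipe 1: V = 1.861 m/s, Re = 4.03×10^5, ε/D = 0.00120, f = 0.02116, h_1 = f(L/D)V²/2g = 28.64 m
Pipe 2: V = 1.774 m/s, Re = 3.93×10^5, ε/D = 2.82×10^-5, f = 0.01393, h_2 = f(L/D)V²/2g = 7.509 m
Series → Q common, losses add: H = Σh = 36.15 m

H ≈ 36.2 m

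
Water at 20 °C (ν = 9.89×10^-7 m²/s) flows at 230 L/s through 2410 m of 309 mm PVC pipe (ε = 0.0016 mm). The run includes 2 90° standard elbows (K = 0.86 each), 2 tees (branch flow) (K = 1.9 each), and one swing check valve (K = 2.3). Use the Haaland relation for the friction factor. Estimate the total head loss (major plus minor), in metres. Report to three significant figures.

V = 4Q/(πD²) = 3.067 m/s; V²/2g = 0.4794 m
Re = 9.58×10^5, ε/D = 5.18×10^-6 → f = 0.01176 (Haaland)
Major: h_f = f(L/D)·V²/2g = 0.01176·7799·0.4794 = 43.96 m
Minor: ΣK = 7.82; h_m = ΣK·V²/2g = 3.749 m
Total H_L = 43.96 + 3.749 = 47.71 m

H_L ≈ 47.7 m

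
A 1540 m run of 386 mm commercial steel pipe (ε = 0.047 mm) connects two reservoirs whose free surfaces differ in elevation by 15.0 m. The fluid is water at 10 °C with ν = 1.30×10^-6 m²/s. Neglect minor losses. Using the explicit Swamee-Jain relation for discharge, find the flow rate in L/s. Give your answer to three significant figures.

Swamee-Jain (Type II): Q = -0.965·√(gD⁵h_f/L)·ln[ε/(3.7D) + √(3.17ν²L/(gD³h_f))]
√(gD⁵h_f/L) = √(9.81·0.386⁵·15.0/1540) = 0.02861
ε/(3.7D) = 3.29×10^-5; √(3.17ν²L/(gD³h_f)) = 3.12×10^-5
Q = -0.965·0.02861·ln(6.413×10^-5) = 0.2666 m³/s
Check: V = 2.28 m/s, Re = 6.76×10^5, f = 0.01428, h_f = 15.1 m ≈ 15.0 m ✓

Q ≈ 267 L/s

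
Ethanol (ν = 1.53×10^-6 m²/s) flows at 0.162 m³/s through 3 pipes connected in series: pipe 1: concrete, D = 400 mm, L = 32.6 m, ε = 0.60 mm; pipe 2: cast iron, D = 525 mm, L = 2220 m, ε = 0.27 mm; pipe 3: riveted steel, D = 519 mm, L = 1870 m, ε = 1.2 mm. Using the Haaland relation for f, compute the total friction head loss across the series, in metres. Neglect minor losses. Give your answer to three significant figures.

Pipe 1: V = 1.289 m/s, Re = 3.37×10^5, ε/D = 0.00150, f = 0.02235, h_1 = f(L/D)V²/2g = 0.1543 m
Pipe 2: V = 0.7484 m/s, Re = 2.57×10^5, ε/D = 5.14×10^-4, f = 0.01835, h_2 = f(L/D)V²/2g = 2.215 m
Pipe 3: V = 0.7658 m/s, Re = 2.60×10^5, ε/D = 0.00231, f = 0.02495, h_3 = f(L/D)V²/2g = 2.687 m
Series → Q common, losses add: H = Σh = 5.056 m

H ≈ 5.06 m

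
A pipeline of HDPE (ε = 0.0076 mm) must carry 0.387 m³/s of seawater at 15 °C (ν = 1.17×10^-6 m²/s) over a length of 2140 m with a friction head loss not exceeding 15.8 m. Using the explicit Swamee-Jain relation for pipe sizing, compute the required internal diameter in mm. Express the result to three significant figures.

Swamee-Jain (Type III): D = 0.66·[ε^1.25·(LQ²/(gh_f))^4.75 + ν·Q^9.4·(L/(gh_f))^5.2]^0.04
LQ²/(gh_f) = 2.068; L/(gh_f) = 13.81
Term 1 = ε^1.25·(…)^4.75 = 1.26×10^-5; Term 2 = ν·Q^9.4·(…)^5.2 = 1.32×10^-4
D = 0.66·(1.26×10^-5 + 1.32×10^-4)^0.04 = 0.4634 m = 463 mm
Check: V = 2.29 m/s, Re = 9.09×10^5, f = 0.01217, h_f = 15.1 m ≈ 15.8 m ✓

D ≈ 463 mm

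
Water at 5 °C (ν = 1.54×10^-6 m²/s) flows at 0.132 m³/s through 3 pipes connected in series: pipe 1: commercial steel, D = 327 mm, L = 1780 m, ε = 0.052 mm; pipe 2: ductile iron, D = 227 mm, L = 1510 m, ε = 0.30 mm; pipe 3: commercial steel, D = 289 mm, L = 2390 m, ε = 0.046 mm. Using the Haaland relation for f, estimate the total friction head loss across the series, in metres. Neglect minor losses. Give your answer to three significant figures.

H ≈ 114 m

Pipe 1: V = 1.572 m/s, Re = 3.34×10^5, ε/D = 1.59×10^-4, f = 0.01554, h_1 = f(L/D)V²/2g = 10.65 m
Pipe 2: V = 3.262 m/s, Re = 4.81×10^5, ε/D = 0.00132, f = 0.02153, h_2 = f(L/D)V²/2g = 77.65 m
Pipe 3: V = 2.012 m/s, Re = 3.78×10^5, ε/D = 1.59×10^-4, f = 0.01532, h_3 = f(L/D)V²/2g = 26.15 m
Series → Q common, losses add: H = Σh = 114.4 m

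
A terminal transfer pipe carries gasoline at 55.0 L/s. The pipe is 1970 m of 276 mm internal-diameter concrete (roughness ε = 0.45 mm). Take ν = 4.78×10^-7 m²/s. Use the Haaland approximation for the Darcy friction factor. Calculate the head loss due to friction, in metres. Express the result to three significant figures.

V = 4Q/(πD²) = 4·0.0550/(π·0.276²) = 0.9193 m/s
Re = VD/ν = 0.9193·0.276/4.78×10^-7 = 5.31×10^5 → turbulent
ε/D = 0.45/276 = 0.00163
Haaland: f = 0.02259
h_f = f(L/D)V²/(2g) = 0.02259·(1970/0.276)·0.9193²/(2·9.81) = 6.946 m

h_f ≈ 6.95 m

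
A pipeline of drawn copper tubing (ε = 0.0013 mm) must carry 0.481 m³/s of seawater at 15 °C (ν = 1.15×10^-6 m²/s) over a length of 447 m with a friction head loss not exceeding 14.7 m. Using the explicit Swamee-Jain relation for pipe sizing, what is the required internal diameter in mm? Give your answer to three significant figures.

Swamee-Jain (Type III): D = 0.66·[ε^1.25·(LQ²/(gh_f))^4.75 + ν·Q^9.4·(L/(gh_f))^5.2]^0.04
LQ²/(gh_f) = 0.7172; L/(gh_f) = 3.100
Term 1 = ε^1.25·(…)^4.75 = 9.05×10^-9; Term 2 = ν·Q^9.4·(…)^5.2 = 4.24×10^-7
D = 0.66·(9.05×10^-9 + 4.24×10^-7)^0.04 = 0.3673 m = 367 mm
Check: V = 4.54 m/s, Re = 1.45×10^6, f = 0.01103, h_f = 14.1 m ≈ 14.7 m ✓

D ≈ 367 mm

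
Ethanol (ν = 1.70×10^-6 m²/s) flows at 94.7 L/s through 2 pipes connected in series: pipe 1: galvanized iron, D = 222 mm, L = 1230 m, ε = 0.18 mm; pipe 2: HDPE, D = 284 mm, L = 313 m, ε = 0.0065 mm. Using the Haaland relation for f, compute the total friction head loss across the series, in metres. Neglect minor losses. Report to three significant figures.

Pipe 1: V = 2.447 m/s, Re = 3.19×10^5, ε/D = 8.11×10^-4, f = 0.01963, h_1 = f(L/D)V²/2g = 33.18 m
Pipe 2: V = 1.495 m/s, Re = 2.50×10^5, ε/D = 2.29×10^-5, f = 0.01502, h_2 = f(L/D)V²/2g = 1.885 m
Series → Q common, losses add: H = Σh = 35.07 m

H ≈ 35.1 m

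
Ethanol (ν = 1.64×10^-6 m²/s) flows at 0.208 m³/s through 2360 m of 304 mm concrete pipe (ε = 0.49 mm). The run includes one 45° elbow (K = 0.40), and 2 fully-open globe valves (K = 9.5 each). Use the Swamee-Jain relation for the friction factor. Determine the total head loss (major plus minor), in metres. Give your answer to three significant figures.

H_L ≈ 81.7 m

V = 4Q/(πD²) = 2.866 m/s; V²/2g = 0.4186 m
Re = 5.31×10^5, ε/D = 0.00161 → f = 0.02265 (Swamee-Jain)
Major: h_f = f(L/D)·V²/2g = 0.02265·7763·0.4186 = 73.59 m
Minor: ΣK = 19.4; h_m = ΣK·V²/2g = 8.120 m
Total H_L = 73.59 + 8.120 = 81.71 m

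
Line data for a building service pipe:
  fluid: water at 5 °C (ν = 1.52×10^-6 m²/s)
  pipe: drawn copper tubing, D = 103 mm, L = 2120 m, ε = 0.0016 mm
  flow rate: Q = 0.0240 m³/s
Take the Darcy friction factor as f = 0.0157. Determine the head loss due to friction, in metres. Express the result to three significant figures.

V = 4Q/(πD²) = 4·0.0240/(π·0.103²) = 2.880 m/s
h_f = f(L/D)V²/(2g) = 0.01570·(2120/0.103)·2.880²/(2·9.81) = 136.6 m

h_f ≈ 137 m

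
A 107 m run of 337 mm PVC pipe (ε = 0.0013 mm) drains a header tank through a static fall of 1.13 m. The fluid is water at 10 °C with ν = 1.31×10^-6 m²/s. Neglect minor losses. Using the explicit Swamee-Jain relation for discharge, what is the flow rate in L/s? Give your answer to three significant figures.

Q ≈ 208 L/s

Swamee-Jain (Type II): Q = -0.965·√(gD⁵h_f/L)·ln[ε/(3.7D) + √(3.17ν²L/(gD³h_f))]
√(gD⁵h_f/L) = √(9.81·0.337⁵·1.13/107) = 0.02122
ε/(3.7D) = 1.04×10^-6; √(3.17ν²L/(gD³h_f)) = 3.70×10^-5
Q = -0.965·0.02122·ln(3.808×10^-5) = 0.2084 m³/s
Check: V = 2.34 m/s, Re = 6.01×10^5, f = 0.01274, h_f = 1.13 m ≈ 1.13 m ✓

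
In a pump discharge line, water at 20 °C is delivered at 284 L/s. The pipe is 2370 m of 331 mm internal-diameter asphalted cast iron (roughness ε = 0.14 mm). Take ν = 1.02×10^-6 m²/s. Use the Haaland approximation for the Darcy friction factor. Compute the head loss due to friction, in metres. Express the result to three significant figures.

h_f ≈ 65.9 m

V = 4Q/(πD²) = 4·0.284/(π·0.331²) = 3.300 m/s
Re = VD/ν = 3.300·0.331/1.02×10^-6 = 1.07×10^6 → turbulent
ε/D = 0.14/331 = 4.23×10^-4
Haaland: f = 0.01659
h_f = f(L/D)V²/(2g) = 0.01659·(2370/0.331)·3.300²/(2·9.81) = 65.94 m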